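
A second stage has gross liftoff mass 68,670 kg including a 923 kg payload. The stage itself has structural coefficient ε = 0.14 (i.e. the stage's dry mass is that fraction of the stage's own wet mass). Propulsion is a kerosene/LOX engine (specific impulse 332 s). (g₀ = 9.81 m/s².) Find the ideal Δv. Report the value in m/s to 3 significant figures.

Stage wet mass = m₀ − payload = 68,670 − 923 = 67,747 kg.
Stage dry mass = ε × stage wet mass = 0.14 × 67,747 = 9,484.58 kg.
Burnout mass m_f = stage dry + payload = 9,484.58 + 923 = 10,407.58 kg.
v_e = Isp · g₀ = 332 × 9.81 = 3256.9 m/s.
From the ideal rocket equation, Δv = v_e · ln(68,670/10,407.58) = 3256.9 × ln(6.598) = 3256.9 × 1.8868 ≈ 6145 m/s.

Δv ≈ 6150 m/s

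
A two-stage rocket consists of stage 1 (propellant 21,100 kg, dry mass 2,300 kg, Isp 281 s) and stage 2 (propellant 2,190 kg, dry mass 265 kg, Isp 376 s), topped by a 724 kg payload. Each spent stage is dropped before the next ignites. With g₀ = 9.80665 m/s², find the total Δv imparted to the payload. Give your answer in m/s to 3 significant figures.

Δv ≈ 8660 m/s

Ignition mass of stage 1 = 21,100+2,300 + 2,190+265 + 724 = 26,579 kg.
Stage 1: m₀ = 26,579 kg, m_f = 26,579 − 21,100 = 5,479 kg; Δv = 281×9.80665×ln(4.851) = 2755.7×1.5792 ≈ 4352 m/s.
Stage 2: m₀ = 3,179 kg, m_f = 3,179 − 2,190 = 989 kg; Δv = 376×9.80665×ln(3.214) = 3687.3×1.1676 ≈ 4305 m/s.
Total Δv = 4352 + 4305 = 8657 m/s.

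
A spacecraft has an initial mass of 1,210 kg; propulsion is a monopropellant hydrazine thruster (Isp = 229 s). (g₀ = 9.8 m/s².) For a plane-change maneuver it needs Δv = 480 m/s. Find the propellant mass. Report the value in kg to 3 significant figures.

v_e = Isp · g₀ = 229 × 9.8 = 2244.2 m/s.
Rocket equation: m₀/m_f = exp(Δv / v_e) = exp(480 / 2244.2) = exp(0.2139) = 1.2385.
m_f = 1,210 / 1.2385 = 976.988 kg, so propellant = m₀ − m_f = 1,210 − 976.988 = 233.012 kg.

propellant mass ≈ 233 kg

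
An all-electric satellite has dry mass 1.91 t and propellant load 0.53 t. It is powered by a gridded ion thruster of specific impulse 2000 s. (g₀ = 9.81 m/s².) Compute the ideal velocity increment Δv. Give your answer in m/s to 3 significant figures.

v_e = Isp · g₀ = 2000 × 9.81 = 19620.0 m/s.
m₀ = m_dry + m_prop = 1.91 + 0.53 = 2.44 t.
Using Δv = v_e ln(m₀/m_f): Δv = v_e · ln(m₀/m_f) = 19620.0 × ln(1.277) = 19620.0 × 0.2449 ≈ 4804.8 m/s.

Δv ≈ 4800 m/s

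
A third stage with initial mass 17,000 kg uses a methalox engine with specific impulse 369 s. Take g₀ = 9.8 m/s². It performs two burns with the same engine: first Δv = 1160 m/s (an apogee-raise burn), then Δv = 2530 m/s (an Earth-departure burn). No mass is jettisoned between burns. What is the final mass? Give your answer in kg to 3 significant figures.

v_e = Isp · g₀ = 369 × 9.8 = 3616.2 m/s.
After the first burn: m = 17000 × exp(−1160/3616.2) = 17000 × 0.72558 = 12,334.9 kg.
After the second burn: m = 12,334.9 × exp(−2530/3616.2) = 12,334.9 × 0.49677 = 6,127.61 kg.

final mass ≈ 6130 kg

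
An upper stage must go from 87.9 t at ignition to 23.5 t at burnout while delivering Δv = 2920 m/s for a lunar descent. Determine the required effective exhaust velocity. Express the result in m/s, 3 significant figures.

v_e ≈ 2210 m/s

ln(m₀/m_f) = ln(87900/23500) = ln(3.74) = 1.3192.
By the Tsiolkovsky rocket equation, v_e = Δv / ln(m₀/m_f) = 2920 / 1.3192 = 2213.5 m/s.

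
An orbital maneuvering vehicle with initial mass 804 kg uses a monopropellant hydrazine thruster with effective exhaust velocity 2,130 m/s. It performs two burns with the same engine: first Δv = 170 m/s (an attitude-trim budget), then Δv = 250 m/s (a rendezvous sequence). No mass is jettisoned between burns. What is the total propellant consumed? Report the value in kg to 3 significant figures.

total propellant consumed ≈ 144 kg

After the first burn: m = 804 × exp(−170/2130.0) = 804 × 0.92329 = 742.325 kg.
After the second burn: m = 742.325 × exp(−250/2130.0) = 742.325 × 0.88926 = 660.12 kg.
Total propellant = m₀ − m_final = 804 − 660.12 = 143.88 kg.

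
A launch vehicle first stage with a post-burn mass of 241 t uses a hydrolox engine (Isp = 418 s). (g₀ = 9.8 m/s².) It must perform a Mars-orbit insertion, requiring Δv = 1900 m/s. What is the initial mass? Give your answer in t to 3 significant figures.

initial mass ≈ 383 t

v_e = Isp · g₀ = 418 × 9.8 = 4096.4 m/s.
Rocket equation: m₀/m_f = exp(Δv / v_e) = exp(1900 / 4096.4) = exp(0.4638) = 1.5901.
m₀ = m_f × 1.5901 = 241 × 1.5901 = 383.214 t.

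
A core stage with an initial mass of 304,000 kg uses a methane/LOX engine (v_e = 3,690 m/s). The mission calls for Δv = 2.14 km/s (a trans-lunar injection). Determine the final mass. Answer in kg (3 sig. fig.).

final mass ≈ 170000 kg

Using Δv = v_e ln(m₀/m_f): m₀/m_f = exp(Δv / v_e) = exp(2140 / 3690.0) = exp(0.5799) = 1.7859.
m_f = m₀ / 1.7859 = 304,000 / 1.7859 = 170,222 kg.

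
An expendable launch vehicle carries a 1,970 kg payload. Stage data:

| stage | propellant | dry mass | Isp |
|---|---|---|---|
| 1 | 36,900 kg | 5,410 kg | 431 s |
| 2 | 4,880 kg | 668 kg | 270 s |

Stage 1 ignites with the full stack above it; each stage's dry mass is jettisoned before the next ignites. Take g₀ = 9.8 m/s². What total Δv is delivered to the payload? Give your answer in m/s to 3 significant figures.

Ignition mass of stage 1 = 36,900+5,410 + 4,880+668 + 1,970 = 49,828 kg.
Stage 1: m₀ = 49,828 kg, m_f = 49,828 − 36,900 = 12,928 kg; Δv = 431×9.8×ln(3.854) = 4223.8×1.3492 ≈ 5699 m/s.
Stage 2: m₀ = 7,518 kg, m_f = 7,518 − 4,880 = 2,638 kg; Δv = 270×9.8×ln(2.85) = 2646.0×1.0473 ≈ 2771 m/s.
Total Δv = 5699 + 2771 = 8470 m/s.

Δv ≈ 8470 m/s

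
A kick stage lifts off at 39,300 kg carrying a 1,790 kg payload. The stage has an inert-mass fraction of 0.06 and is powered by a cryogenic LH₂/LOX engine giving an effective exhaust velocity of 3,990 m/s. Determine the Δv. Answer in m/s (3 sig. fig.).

Δv ≈ 9080 m/s

Stage wet mass = m₀ − payload = 39,300 − 1,790 = 37,510 kg.
Stage dry mass = ε × stage wet mass = 0.06 × 37,510 = 2,250.6 kg.
Burnout mass m_f = stage dry + payload = 2,250.6 + 1,790 = 4,040.6 kg.
From the ideal rocket equation, Δv = v_e · ln(39,300/4,040.6) = 3990.0 × ln(9.726) = 3990.0 × 2.2748 ≈ 9077 m/s.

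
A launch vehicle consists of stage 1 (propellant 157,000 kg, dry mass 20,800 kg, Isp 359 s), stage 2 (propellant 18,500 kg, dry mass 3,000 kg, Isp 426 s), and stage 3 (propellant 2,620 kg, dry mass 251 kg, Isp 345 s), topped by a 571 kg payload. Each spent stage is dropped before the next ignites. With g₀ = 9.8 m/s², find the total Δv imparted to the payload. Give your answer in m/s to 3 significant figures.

Δv ≈ 15700 m/s

Ignition mass of stage 1 = 157,000+20,800 + 18,500+3,000 + 2,620+251 + 571 = 202,742 kg.
Stage 1: m₀ = 202,742 kg, m_f = 202,742 − 157,000 = 45,742 kg; Δv = 359×9.8×ln(4.432) = 3518.2×1.4889 ≈ 5238 m/s.
Stage 2: m₀ = 24,942 kg, m_f = 24,942 − 18,500 = 6,442 kg; Δv = 426×9.8×ln(3.872) = 4174.8×1.3537 ≈ 5651 m/s.
Stage 3: m₀ = 3,442 kg, m_f = 3,442 − 2,620 = 822 kg; Δv = 345×9.8×ln(4.187) = 3381.0×1.4321 ≈ 4842 m/s.
Total Δv = 5238 + 5651 + 4842 = 15731 m/s.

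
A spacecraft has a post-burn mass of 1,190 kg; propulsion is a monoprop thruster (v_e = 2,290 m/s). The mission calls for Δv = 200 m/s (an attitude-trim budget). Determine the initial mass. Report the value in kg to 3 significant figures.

initial mass ≈ 1300 kg

m₀/m_f = exp(Δv / v_e) = exp(200 / 2290.0) = exp(0.0873) = 1.0913.
m₀ = m_f × 1.0913 = 1,190 × 1.0913 = 1,298.65 kg.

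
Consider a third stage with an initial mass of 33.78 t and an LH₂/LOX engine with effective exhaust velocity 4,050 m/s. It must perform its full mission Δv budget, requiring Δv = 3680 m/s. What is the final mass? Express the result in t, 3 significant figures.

final mass ≈ 13.6 t

By the Tsiolkovsky rocket equation, m₀/m_f = exp(Δv / v_e) = exp(3680 / 4050.0) = exp(0.9086) = 2.4810.
m_f = m₀ / 2.4810 = 33.78 / 2.4810 = 13.6155 t.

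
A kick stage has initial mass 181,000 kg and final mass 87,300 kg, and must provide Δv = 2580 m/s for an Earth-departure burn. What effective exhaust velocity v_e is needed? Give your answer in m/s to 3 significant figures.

v_e ≈ 3540 m/s

ln(m₀/m_f) = ln(181000/87300) = ln(2.073) = 0.7291.
Using Δv = v_e ln(m₀/m_f): v_e = Δv / ln(m₀/m_f) = 2580 / 0.7291 = 3538.4 m/s.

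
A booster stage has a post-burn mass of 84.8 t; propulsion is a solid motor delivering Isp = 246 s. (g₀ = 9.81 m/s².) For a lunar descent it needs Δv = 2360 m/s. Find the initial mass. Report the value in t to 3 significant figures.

initial mass ≈ 225 t

v_e = Isp · g₀ = 246 × 9.81 = 2413.3 m/s.
By the Tsiolkovsky rocket equation, m₀/m_f = exp(Δv / v_e) = exp(2360 / 2413.3) = exp(0.9779) = 2.6589.
m₀ = m_f × 2.6589 = 84.8 × 2.6589 = 225.475 t.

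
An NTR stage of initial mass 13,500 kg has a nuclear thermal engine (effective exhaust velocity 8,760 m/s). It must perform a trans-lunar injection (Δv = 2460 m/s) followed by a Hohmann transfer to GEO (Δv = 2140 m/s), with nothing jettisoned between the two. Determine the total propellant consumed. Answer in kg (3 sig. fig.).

total propellant consumed ≈ 5510 kg

After the first burn: m = 13500 × exp(−2460/8760.0) = 13500 × 0.75516 = 10,194.7 kg.
After the second burn: m = 10,194.7 × exp(−2140/8760.0) = 10,194.7 × 0.78326 = 7,985.1 kg.
Total propellant = m₀ − m_final = 13500 − 7,985.1 = 5,514.9 kg.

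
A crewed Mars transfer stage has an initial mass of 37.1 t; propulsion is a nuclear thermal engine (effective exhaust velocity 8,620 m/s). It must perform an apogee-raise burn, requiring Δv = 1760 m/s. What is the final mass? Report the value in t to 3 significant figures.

final mass ≈ 30.2 t

m₀/m_f = exp(Δv / v_e) = exp(1760 / 8620.0) = exp(0.2042) = 1.2265.
m_f = m₀ / 1.2265 = 37.1 / 1.2265 = 30.2487 t.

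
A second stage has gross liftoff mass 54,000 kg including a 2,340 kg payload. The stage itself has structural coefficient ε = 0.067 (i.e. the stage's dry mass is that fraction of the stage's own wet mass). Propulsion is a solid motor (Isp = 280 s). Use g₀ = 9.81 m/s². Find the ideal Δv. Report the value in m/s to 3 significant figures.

Δv ≈ 6130 m/s

Stage wet mass = m₀ − payload = 54,000 − 2,340 = 51,660 kg.
Stage dry mass = ε × stage wet mass = 0.067 × 51,660 = 3,461.22 kg.
Burnout mass m_f = stage dry + payload = 3,461.22 + 2,340 = 5,801.22 kg.
v_e = Isp · g₀ = 280 × 9.81 = 2746.8 m/s.
Rocket equation: Δv = v_e · ln(54,000/5,801.22) = 2746.8 × ln(9.308) = 2746.8 × 2.2309 ≈ 6128 m/s.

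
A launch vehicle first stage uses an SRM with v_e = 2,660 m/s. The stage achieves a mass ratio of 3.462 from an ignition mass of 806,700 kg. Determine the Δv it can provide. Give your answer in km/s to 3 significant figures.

Δv ≈ 3.30 km/s

Rocket equation: Δv = v_e · ln(3.462) = 2660.0 × 1.2418 ≈ 3303.3 m/s.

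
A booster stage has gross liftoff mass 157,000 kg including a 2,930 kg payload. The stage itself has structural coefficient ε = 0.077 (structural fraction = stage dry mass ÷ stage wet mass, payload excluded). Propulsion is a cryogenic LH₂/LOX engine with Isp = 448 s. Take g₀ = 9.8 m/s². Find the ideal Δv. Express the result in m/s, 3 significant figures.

Stage wet mass = m₀ − payload = 157,000 − 2,930 = 154,070 kg.
Stage dry mass = ε × stage wet mass = 0.077 × 154,070 = 11,863.4 kg.
Burnout mass m_f = stage dry + payload = 11,863.4 + 2,930 = 14,793.4 kg.
v_e = Isp · g₀ = 448 × 9.8 = 4390.4 m/s.
Δv = v_e · ln(157,000/14,793.4) = 4390.4 × ln(10.61) = 4390.4 × 2.3621 ≈ 10370 m/s.

Δv ≈ 10400 m/s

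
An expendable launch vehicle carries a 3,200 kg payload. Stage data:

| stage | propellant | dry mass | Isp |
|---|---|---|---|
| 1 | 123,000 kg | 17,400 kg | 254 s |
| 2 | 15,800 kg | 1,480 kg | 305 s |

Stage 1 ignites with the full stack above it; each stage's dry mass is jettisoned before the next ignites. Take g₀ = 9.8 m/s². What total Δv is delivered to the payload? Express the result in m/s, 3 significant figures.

Ignition mass of stage 1 = 123,000+17,400 + 15,800+1,480 + 3,200 = 160,880 kg.
Stage 1: m₀ = 160,880 kg, m_f = 160,880 − 123,000 = 37,880 kg; Δv = 254×9.8×ln(4.247) = 2489.2×1.4462 ≈ 3600 m/s.
Stage 2: m₀ = 20,480 kg, m_f = 20,480 − 15,800 = 4,680 kg; Δv = 305×9.8×ln(4.376) = 2989.0×1.4762 ≈ 4412 m/s.
Total Δv = 3600 + 4412 = 8012 m/s.

Δv ≈ 8010 m/s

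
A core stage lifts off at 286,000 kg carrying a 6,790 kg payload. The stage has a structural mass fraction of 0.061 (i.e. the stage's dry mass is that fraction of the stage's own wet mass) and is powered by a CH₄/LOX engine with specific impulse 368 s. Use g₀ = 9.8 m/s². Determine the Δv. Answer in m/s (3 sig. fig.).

Stage wet mass = m₀ − payload = 286,000 − 6,790 = 279,210 kg.
Stage dry mass = ε × stage wet mass = 0.061 × 279,210 = 17,031.8 kg.
Burnout mass m_f = stage dry + payload = 17,031.8 + 6,790 = 23,821.8 kg.
v_e = Isp · g₀ = 368 × 9.8 = 3606.4 m/s.
Using Δv = v_e ln(m₀/m_f): Δv = v_e · ln(286,000/23,821.8) = 3606.4 × ln(12.01) = 3606.4 × 2.4854 ≈ 8963 m/s.

Δv ≈ 8960 m/s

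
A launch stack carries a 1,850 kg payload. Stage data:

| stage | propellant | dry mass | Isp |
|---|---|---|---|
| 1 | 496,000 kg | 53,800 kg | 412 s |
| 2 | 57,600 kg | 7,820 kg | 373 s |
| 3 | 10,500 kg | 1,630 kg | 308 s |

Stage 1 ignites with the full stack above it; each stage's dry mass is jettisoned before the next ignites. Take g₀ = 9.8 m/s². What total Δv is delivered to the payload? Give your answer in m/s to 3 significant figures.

Δv ≈ 15200 m/s

Ignition mass of stage 1 = 496,000+53,800 + 57,600+7,820 + 10,500+1,630 + 1,850 = 629,200 kg.
Stage 1: m₀ = 629,200 kg, m_f = 629,200 − 496,000 = 133,200 kg; Δv = 412×9.8×ln(4.724) = 4037.6×1.5526 ≈ 6269 m/s.
Stage 2: m₀ = 79,400 kg, m_f = 79,400 − 57,600 = 21,800 kg; Δv = 373×9.8×ln(3.642) = 3655.4×1.2926 ≈ 4725 m/s.
Stage 3: m₀ = 13,980 kg, m_f = 13,980 − 10,500 = 3,480 kg; Δv = 308×9.8×ln(4.017) = 3018.4×1.3906 ≈ 4197 m/s.
Total Δv = 6269 + 4725 + 4197 = 15191 m/s.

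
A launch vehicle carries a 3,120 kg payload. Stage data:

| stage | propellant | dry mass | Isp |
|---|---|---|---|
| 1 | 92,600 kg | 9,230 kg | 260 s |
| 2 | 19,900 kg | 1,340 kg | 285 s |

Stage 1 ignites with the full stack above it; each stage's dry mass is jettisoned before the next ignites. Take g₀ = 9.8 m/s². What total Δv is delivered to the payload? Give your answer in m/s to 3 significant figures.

Ignition mass of stage 1 = 92,600+9,230 + 19,900+1,340 + 3,120 = 126,190 kg.
Stage 1: m₀ = 126,190 kg, m_f = 126,190 − 92,600 = 33,590 kg; Δv = 260×9.8×ln(3.757) = 2548.0×1.3236 ≈ 3372 m/s.
Stage 2: m₀ = 24,360 kg, m_f = 24,360 − 19,900 = 4,460 kg; Δv = 285×9.8×ln(5.462) = 2793.0×1.6978 ≈ 4742 m/s.
Total Δv = 3372 + 4742 = 8114 m/s.

Δv ≈ 8110 m/s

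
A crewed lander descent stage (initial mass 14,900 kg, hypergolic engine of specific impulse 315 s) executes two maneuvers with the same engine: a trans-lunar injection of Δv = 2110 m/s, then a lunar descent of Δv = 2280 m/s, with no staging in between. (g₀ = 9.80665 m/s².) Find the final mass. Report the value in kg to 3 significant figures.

v_e = Isp · g₀ = 315 × 9.80665 = 3089.1 m/s.
After the first burn: m = 14900 × exp(−2110/3089.1) = 14900 × 0.50508 = 7,525.69 kg.
After the second burn: m = 7,525.69 × exp(−2280/3089.1) = 7,525.69 × 0.47803 = 3,597.51 kg.

final mass ≈ 3600 kg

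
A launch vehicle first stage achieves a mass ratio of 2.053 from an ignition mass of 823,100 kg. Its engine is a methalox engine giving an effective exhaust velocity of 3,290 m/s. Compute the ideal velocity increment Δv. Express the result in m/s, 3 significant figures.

Δv ≈ 2370 m/s

Δv = v_e · ln(2.053) = 3290.0 × 0.7193 ≈ 2366.5 m/s.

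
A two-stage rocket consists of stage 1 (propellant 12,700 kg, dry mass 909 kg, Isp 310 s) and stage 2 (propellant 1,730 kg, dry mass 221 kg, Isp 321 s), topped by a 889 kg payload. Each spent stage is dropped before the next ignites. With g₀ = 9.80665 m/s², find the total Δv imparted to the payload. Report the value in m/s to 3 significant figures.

Δv ≈ 7450 m/s

Ignition mass of stage 1 = 12,700+909 + 1,730+221 + 889 = 16,449 kg.
Stage 1: m₀ = 16,449 kg, m_f = 16,449 − 12,700 = 3,749 kg; Δv = 310×9.80665×ln(4.388) = 3040.1×1.4788 ≈ 4496 m/s.
Stage 2: m₀ = 2,840 kg, m_f = 2,840 − 1,730 = 1,110 kg; Δv = 321×9.80665×ln(2.559) = 3147.9×0.9394 ≈ 2957 m/s.
Total Δv = 4496 + 2957 = 7453 m/s.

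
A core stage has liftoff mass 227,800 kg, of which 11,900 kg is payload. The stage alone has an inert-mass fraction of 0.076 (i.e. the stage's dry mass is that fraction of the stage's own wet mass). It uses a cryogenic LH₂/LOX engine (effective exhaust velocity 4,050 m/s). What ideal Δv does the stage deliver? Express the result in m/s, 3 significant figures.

Δv ≈ 8450 m/s

Stage wet mass = m₀ − payload = 227,800 − 11,900 = 215,900 kg.
Stage dry mass = ε × stage wet mass = 0.076 × 215,900 = 16,408.4 kg.
Burnout mass m_f = stage dry + payload = 16,408.4 + 11,900 = 28,308.4 kg.
Using Δv = v_e ln(m₀/m_f): Δv = v_e · ln(227,800/28,308.4) = 4050.0 × ln(8.047) = 4050.0 × 2.0853 ≈ 8446 m/s.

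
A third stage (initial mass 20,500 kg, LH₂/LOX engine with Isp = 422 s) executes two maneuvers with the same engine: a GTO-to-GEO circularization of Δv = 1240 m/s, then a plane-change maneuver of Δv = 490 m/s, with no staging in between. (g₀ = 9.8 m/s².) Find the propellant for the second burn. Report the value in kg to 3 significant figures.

v_e = Isp · g₀ = 422 × 9.8 = 4135.6 m/s.
After the first burn: m = 20500 × exp(−1240/4135.6) = 20500 × 0.74094 = 15,189.3 kg.
After the second burn: m = 15,189.3 × exp(−490/4135.6) = 15,189.3 × 0.88827 = 13,492.2 kg.
Second-burn propellant = 15,189.3 − 13,492.2 = 1,697.1 kg.

propellant for the second burn ≈ 1700 kg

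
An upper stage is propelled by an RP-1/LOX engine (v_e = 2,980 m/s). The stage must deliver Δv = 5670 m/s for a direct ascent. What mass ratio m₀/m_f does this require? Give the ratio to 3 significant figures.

mass ratio ≈ 6.70

m₀/m_f = exp(Δv / v_e) = exp(5670 / 2980.0) = exp(1.9027) = 6.7039.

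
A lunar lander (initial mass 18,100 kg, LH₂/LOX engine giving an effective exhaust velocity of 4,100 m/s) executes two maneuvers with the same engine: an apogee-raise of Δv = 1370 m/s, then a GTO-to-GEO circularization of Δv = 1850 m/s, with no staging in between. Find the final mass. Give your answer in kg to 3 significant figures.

final mass ≈ 8250 kg

After the first burn: m = 18100 × exp(−1370/4100.0) = 18100 × 0.71595 = 12,958.7 kg.
After the second burn: m = 12,958.7 × exp(−1850/4100.0) = 12,958.7 × 0.63685 = 8,252.75 kg.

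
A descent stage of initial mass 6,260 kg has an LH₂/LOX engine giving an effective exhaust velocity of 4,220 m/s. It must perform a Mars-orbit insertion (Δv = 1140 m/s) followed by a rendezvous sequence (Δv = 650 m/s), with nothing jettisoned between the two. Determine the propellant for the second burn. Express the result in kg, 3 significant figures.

propellant for the second burn ≈ 682 kg

After the first burn: m = 6260 × exp(−1140/4220.0) = 6260 × 0.76327 = 4,778.07 kg.
After the second burn: m = 4,778.07 × exp(−650/4220.0) = 4,778.07 × 0.85725 = 4,096 kg.
Second-burn propellant = 4,778.07 − 4,096 = 682.07 kg.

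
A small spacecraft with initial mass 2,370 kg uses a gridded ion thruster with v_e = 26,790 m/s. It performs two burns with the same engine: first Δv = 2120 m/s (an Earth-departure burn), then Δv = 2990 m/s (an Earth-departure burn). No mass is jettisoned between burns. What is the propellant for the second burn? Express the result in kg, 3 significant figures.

After the first burn: m = 2370 × exp(−2120/26790.0) = 2370 × 0.92392 = 2,189.69 kg.
After the second burn: m = 2,189.69 × exp(−2990/26790.0) = 2,189.69 × 0.89439 = 1,958.44 kg.
Second-burn propellant = 2,189.69 − 1,958.44 = 231.25 kg.

propellant for the second burn ≈ 231 kg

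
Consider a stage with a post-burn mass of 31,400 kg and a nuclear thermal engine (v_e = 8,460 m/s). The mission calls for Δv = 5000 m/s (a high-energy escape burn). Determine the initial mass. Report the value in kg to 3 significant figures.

initial mass ≈ 56700 kg

Rocket equation: m₀/m_f = exp(Δv / v_e) = exp(5000 / 8460.0) = exp(0.5910) = 1.8058.
m₀ = m_f × 1.8058 = 31,400 × 1.8058 = 56,702.1 kg.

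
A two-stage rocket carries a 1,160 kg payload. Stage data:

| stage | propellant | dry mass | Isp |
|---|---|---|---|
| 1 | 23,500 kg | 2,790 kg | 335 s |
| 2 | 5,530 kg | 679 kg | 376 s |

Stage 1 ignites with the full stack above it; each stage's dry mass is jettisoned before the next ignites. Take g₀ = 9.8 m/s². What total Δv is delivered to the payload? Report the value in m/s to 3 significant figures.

Ignition mass of stage 1 = 23,500+2,790 + 5,530+679 + 1,160 = 33,659 kg.
Stage 1: m₀ = 33,659 kg, m_f = 33,659 − 23,500 = 10,159 kg; Δv = 335×9.8×ln(3.313) = 3283.0×1.1979 ≈ 3933 m/s.
Stage 2: m₀ = 7,369 kg, m_f = 7,369 − 5,530 = 1,839 kg; Δv = 376×9.8×ln(4.007) = 3684.8×1.3881 ≈ 5115 m/s.
Total Δv = 3933 + 5115 = 9048 m/s.

Δv ≈ 9050 m/s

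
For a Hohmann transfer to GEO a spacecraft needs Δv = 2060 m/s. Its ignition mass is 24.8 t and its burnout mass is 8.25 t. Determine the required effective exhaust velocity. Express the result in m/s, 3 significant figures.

ln(m₀/m_f) = ln(24800/8250) = ln(3.006) = 1.1006.
Rocket equation: v_e = Δv / ln(m₀/m_f) = 2060 / 1.1006 = 1871.7 m/s.

v_e ≈ 1870 m/s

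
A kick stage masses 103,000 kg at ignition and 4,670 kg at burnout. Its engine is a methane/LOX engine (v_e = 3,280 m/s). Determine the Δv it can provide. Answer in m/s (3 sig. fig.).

By the Tsiolkovsky rocket equation, Δv = v_e · ln(m₀/m_f) = 3280.0 × ln(22.06) = 3280.0 × 3.0936 ≈ 10146.9 m/s.

Δv ≈ 10100 m/s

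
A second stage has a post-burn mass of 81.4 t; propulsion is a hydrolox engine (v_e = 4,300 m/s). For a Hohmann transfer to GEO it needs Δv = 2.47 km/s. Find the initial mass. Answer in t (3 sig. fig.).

initial mass ≈ 145 t

m₀/m_f = exp(Δv / v_e) = exp(2470 / 4300.0) = exp(0.5744) = 1.7761.
m₀ = m_f × 1.7761 = 81.4 × 1.7761 = 144.575 t.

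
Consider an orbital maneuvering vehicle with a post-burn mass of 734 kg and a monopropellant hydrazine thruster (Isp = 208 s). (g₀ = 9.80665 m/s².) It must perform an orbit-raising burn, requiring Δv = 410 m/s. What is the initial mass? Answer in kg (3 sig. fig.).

initial mass ≈ 897 kg

v_e = Isp · g₀ = 208 × 9.80665 = 2039.8 m/s.
By the Tsiolkovsky rocket equation, m₀/m_f = exp(Δv / v_e) = exp(410 / 2039.8) = exp(0.2010) = 1.2226.
m₀ = m_f × 1.2226 = 734 × 1.2226 = 897.388 kg.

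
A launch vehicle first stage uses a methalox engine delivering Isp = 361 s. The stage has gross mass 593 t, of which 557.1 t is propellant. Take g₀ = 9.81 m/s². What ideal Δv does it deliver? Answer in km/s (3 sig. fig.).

v_e = Isp · g₀ = 361 × 9.81 = 3541.4 m/s.
m_f = m₀ − m_prop = 593 − 557.1 = 35.9 t.
Rocket equation: Δv = v_e · ln(m₀/m_f) = 3541.4 × ln(16.52) = 3541.4 × 2.8045 ≈ 9931.7 m/s.

Δv ≈ 9.93 km/s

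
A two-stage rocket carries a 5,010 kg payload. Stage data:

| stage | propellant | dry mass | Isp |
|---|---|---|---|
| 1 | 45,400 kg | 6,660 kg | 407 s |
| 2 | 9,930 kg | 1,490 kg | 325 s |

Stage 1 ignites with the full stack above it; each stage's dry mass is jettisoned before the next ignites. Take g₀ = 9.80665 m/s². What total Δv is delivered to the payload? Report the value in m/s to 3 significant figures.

Δv ≈ 7300 m/s

Ignition mass of stage 1 = 45,400+6,660 + 9,930+1,490 + 5,010 = 68,490 kg.
Stage 1: m₀ = 68,490 kg, m_f = 68,490 − 45,400 = 23,090 kg; Δv = 407×9.80665×ln(2.966) = 3991.3×1.0873 ≈ 4340 m/s.
Stage 2: m₀ = 16,430 kg, m_f = 16,430 − 9,930 = 6,500 kg; Δv = 325×9.80665×ln(2.528) = 3187.2×0.9273 ≈ 2955 m/s.
Total Δv = 4340 + 2955 = 7295 m/s.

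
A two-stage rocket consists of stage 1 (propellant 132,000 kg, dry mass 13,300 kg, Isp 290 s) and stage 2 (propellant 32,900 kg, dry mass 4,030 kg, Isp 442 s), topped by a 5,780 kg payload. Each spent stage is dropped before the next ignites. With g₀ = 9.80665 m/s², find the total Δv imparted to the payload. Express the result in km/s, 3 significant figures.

Δv ≈ 9.82 km/s

Ignition mass of stage 1 = 132,000+13,300 + 32,900+4,030 + 5,780 = 188,010 kg.
Stage 1: m₀ = 188,010 kg, m_f = 188,010 − 132,000 = 56,010 kg; Δv = 290×9.80665×ln(3.357) = 2843.9×1.2110 ≈ 3444 m/s.
Stage 2: m₀ = 42,710 kg, m_f = 42,710 − 32,900 = 9,810 kg; Δv = 442×9.80665×ln(4.354) = 4334.5×1.4710 ≈ 6376 m/s.
Total Δv = 3444 + 6376 = 9820 m/s.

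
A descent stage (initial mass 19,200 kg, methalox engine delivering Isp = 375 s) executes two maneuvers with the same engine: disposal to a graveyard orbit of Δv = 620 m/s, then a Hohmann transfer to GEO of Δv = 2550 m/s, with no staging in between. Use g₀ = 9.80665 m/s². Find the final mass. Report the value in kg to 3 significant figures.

final mass ≈ 8110 kg

v_e = Isp · g₀ = 375 × 9.80665 = 3677.5 m/s.
After the first burn: m = 19200 × exp(−620/3677.5) = 19200 × 0.84485 = 16,221.1 kg.
After the second burn: m = 16,221.1 × exp(−2550/3677.5) = 16,221.1 × 0.49987 = 8,108.44 kg.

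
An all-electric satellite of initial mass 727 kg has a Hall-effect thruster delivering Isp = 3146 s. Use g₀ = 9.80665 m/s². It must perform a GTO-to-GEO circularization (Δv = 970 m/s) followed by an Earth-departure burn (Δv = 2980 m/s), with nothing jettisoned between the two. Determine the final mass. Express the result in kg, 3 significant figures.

final mass ≈ 640 kg

v_e = Isp · g₀ = 3146 × 9.80665 = 30851.7 m/s.
After the first burn: m = 727 × exp(−970/30851.7) = 727 × 0.96905 = 704.499 kg.
After the second burn: m = 704.499 × exp(−2980/30851.7) = 704.499 × 0.90793 = 639.636 kg.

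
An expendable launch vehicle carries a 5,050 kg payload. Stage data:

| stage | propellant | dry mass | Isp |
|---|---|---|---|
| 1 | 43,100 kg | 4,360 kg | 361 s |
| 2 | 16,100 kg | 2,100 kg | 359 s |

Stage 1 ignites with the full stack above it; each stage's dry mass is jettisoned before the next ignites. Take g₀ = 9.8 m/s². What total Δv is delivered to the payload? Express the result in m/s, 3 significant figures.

Δv ≈ 7480 m/s

Ignition mass of stage 1 = 43,100+4,360 + 16,100+2,100 + 5,050 = 70,710 kg.
Stage 1: m₀ = 70,710 kg, m_f = 70,710 − 43,100 = 27,610 kg; Δv = 361×9.8×ln(2.561) = 3537.8×0.9404 ≈ 3327 m/s.
Stage 2: m₀ = 23,250 kg, m_f = 23,250 − 16,100 = 7,150 kg; Δv = 359×9.8×ln(3.252) = 3518.2×1.1792 ≈ 4149 m/s.
Total Δv = 3327 + 4149 = 7476 m/s.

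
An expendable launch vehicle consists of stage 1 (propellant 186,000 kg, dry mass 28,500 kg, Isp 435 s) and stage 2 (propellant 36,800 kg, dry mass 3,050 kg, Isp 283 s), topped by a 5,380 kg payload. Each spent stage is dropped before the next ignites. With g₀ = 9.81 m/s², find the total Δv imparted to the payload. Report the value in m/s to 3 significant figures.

Ignition mass of stage 1 = 186,000+28,500 + 36,800+3,050 + 5,380 = 259,730 kg.
Stage 1: m₀ = 259,730 kg, m_f = 259,730 − 186,000 = 73,730 kg; Δv = 435×9.81×ln(3.523) = 4267.4×1.2592 ≈ 5374 m/s.
Stage 2: m₀ = 45,230 kg, m_f = 45,230 − 36,800 = 8,430 kg; Δv = 283×9.81×ln(5.365) = 2776.2×1.6800 ≈ 4664 m/s.
Total Δv = 5374 + 4664 = 10038 m/s.

Δv ≈ 10000 m/s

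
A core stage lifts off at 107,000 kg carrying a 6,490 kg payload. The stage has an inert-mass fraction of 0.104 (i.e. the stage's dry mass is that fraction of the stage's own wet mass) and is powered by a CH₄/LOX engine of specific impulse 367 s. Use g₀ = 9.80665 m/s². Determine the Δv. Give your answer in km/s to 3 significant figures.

Stage wet mass = m₀ − payload = 107,000 − 6,490 = 100,510 kg.
Stage dry mass = ε × stage wet mass = 0.104 × 100,510 = 10,453 kg.
Burnout mass m_f = stage dry + payload = 10,453 + 6,490 = 16,943 kg.
v_e = Isp · g₀ = 367 × 9.80665 = 3599.0 m/s.
Δv = v_e · ln(107,000/16,943) = 3599.0 × ln(6.315) = 3599.0 × 1.8430 ≈ 6633 m/s.

Δv ≈ 6.63 km/s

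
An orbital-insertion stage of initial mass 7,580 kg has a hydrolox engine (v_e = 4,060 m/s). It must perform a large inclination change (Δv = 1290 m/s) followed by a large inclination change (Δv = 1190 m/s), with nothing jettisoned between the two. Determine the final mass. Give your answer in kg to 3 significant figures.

After the first burn: m = 7580 × exp(−1290/4060.0) = 7580 × 0.72780 = 5,516.72 kg.
After the second burn: m = 5,516.72 × exp(−1190/4060.0) = 5,516.72 × 0.74594 = 4,115.14 kg.

final mass ≈ 4120 kg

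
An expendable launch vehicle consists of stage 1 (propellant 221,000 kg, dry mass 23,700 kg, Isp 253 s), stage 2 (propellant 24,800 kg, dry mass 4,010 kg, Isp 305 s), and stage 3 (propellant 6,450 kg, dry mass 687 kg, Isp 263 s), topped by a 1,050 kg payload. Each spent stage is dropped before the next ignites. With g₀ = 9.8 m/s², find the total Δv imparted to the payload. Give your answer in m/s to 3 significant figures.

Δv ≈ 11100 m/s

Ignition mass of stage 1 = 221,000+23,700 + 24,800+4,010 + 6,450+687 + 1,050 = 281,697 kg.
Stage 1: m₀ = 281,697 kg, m_f = 281,697 − 221,000 = 60,697 kg; Δv = 253×9.8×ln(4.641) = 2479.4×1.5349 ≈ 3806 m/s.
Stage 2: m₀ = 36,997 kg, m_f = 36,997 − 24,800 = 12,197 kg; Δv = 305×9.8×ln(3.033) = 2989.0×1.1096 ≈ 3317 m/s.
Stage 3: m₀ = 8,187 kg, m_f = 8,187 − 6,450 = 1,737 kg; Δv = 263×9.8×ln(4.713) = 2577.4×1.5504 ≈ 3996 m/s.
Total Δv = 3806 + 3317 + 3996 = 11119 m/s.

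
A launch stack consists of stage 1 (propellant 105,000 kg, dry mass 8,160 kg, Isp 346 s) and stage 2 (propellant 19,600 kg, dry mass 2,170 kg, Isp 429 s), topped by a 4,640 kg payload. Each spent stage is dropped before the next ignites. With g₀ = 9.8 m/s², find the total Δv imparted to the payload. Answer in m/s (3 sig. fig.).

Ignition mass of stage 1 = 105,000+8,160 + 19,600+2,170 + 4,640 = 139,570 kg.
Stage 1: m₀ = 139,570 kg, m_f = 139,570 − 105,000 = 34,570 kg; Δv = 346×9.8×ln(4.037) = 3390.8×1.3956 ≈ 4732 m/s.
Stage 2: m₀ = 26,410 kg, m_f = 26,410 − 19,600 = 6,810 kg; Δv = 429×9.8×ln(3.878) = 4204.2×1.3554 ≈ 5698 m/s.
Total Δv = 4732 + 5698 = 10430 m/s.

Δv ≈ 10400 m/s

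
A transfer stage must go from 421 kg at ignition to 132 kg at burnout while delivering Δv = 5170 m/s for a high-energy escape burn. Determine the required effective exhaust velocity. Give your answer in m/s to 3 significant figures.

ln(m₀/m_f) = ln(421/132) = ln(3.189) = 1.1598.
By the Tsiolkovsky rocket equation, v_e = Δv / ln(m₀/m_f) = 5170 / 1.1598 = 4457.5 m/s.

v_e ≈ 4460 m/s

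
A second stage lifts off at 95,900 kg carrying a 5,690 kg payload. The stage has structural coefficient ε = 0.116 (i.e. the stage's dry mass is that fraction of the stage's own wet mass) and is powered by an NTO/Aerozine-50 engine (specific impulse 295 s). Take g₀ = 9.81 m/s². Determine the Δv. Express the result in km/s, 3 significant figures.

Δv ≈ 5.15 km/s

Stage wet mass = m₀ − payload = 95,900 − 5,690 = 90,210 kg.
Stage dry mass = ε × stage wet mass = 0.116 × 90,210 = 10,464.4 kg.
Burnout mass m_f = stage dry + payload = 10,464.4 + 5,690 = 16,154.4 kg.
v_e = Isp · g₀ = 295 × 9.81 = 2894.0 m/s.
By the Tsiolkovsky rocket equation, Δv = v_e · ln(95,900/16,154.4) = 2894.0 × ln(5.936) = 2894.0 × 1.7811 ≈ 5154 m/s.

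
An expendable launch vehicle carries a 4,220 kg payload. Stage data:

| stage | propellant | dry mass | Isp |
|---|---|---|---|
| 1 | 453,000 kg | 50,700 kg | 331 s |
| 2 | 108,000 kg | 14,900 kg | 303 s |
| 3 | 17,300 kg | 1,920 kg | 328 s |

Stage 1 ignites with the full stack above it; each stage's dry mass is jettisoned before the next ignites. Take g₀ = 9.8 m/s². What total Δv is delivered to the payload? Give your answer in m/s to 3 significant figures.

Ignition mass of stage 1 = 453,000+50,700 + 108,000+14,900 + 17,300+1,920 + 4,220 = 650,040 kg.
Stage 1: m₀ = 650,040 kg, m_f = 650,040 − 453,000 = 197,040 kg; Δv = 331×9.8×ln(3.299) = 3243.8×1.1936 ≈ 3872 m/s.
Stage 2: m₀ = 146,340 kg, m_f = 146,340 − 108,000 = 38,340 kg; Δv = 303×9.8×ln(3.817) = 2969.4×1.3394 ≈ 3977 m/s.
Stage 3: m₀ = 23,440 kg, m_f = 23,440 − 17,300 = 6,140 kg; Δv = 328×9.8×ln(3.818) = 3214.4×1.3396 ≈ 4306 m/s.
Total Δv = 3872 + 3977 + 4306 = 12155 m/s.

Δv ≈ 12200 m/s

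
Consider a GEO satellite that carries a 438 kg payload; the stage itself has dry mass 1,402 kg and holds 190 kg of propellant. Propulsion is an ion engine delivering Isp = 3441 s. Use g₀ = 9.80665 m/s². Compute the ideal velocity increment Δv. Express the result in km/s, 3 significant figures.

v_e = Isp · g₀ = 3441 × 9.80665 = 33744.7 m/s.
m₀ = payload + dry + propellant = 438 + 1,402 + 190 = 2,030 kg.
m_f = payload + dry = 438 + 1,402 = 1,840 kg.
Δv = v_e · ln(m₀/m_f) = 33744.7 × ln(1.103) = 33744.7 × 0.0983 ≈ 3316.1 m/s.

Δv ≈ 3.32 km/s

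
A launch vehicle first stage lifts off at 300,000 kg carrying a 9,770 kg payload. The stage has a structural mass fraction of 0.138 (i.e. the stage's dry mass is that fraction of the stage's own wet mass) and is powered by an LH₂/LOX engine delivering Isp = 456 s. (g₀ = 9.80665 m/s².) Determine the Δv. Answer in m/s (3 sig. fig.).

Stage wet mass = m₀ − payload = 300,000 − 9,770 = 290,230 kg.
Stage dry mass = ε × stage wet mass = 0.138 × 290,230 = 40,051.7 kg.
Burnout mass m_f = stage dry + payload = 40,051.7 + 9,770 = 49,821.7 kg.
v_e = Isp · g₀ = 456 × 9.80665 = 4471.8 m/s.
Using Δv = v_e ln(m₀/m_f): Δv = v_e · ln(300,000/49,821.7) = 4471.8 × ln(6.021) = 4471.8 × 1.7953 ≈ 8028 m/s.

Δv ≈ 8030 m/s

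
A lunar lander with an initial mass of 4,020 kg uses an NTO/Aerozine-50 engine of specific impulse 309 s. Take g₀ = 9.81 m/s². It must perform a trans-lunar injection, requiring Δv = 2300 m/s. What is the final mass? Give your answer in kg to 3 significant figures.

final mass ≈ 1880 kg

v_e = Isp · g₀ = 309 × 9.81 = 3031.3 m/s.
From the ideal rocket equation, m₀/m_f = exp(Δv / v_e) = exp(2300 / 3031.3) = exp(0.7588) = 2.1356.
m_f = m₀ / 2.1356 = 4,020 / 2.1356 = 1,882.37 kg.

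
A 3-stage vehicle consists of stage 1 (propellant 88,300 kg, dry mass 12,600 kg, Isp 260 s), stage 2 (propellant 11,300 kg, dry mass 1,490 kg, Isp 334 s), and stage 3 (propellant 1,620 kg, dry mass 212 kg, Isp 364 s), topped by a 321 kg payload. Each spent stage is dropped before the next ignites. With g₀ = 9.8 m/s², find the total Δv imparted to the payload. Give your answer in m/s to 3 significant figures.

Ignition mass of stage 1 = 88,300+12,600 + 11,300+1,490 + 1,620+212 + 321 = 115,843 kg.
Stage 1: m₀ = 115,843 kg, m_f = 115,843 − 88,300 = 27,543 kg; Δv = 260×9.8×ln(4.206) = 2548.0×1.4365 ≈ 3660 m/s.
Stage 2: m₀ = 14,943 kg, m_f = 14,943 − 11,300 = 3,643 kg; Δv = 334×9.8×ln(4.102) = 3273.2×1.4114 ≈ 4620 m/s.
Stage 3: m₀ = 2,153 kg, m_f = 2,153 − 1,620 = 533 kg; Δv = 364×9.8×ln(4.039) = 3567.2×1.3961 ≈ 4980 m/s.
Total Δv = 3660 + 4620 + 4980 = 13260 m/s.

Δv ≈ 13300 m/s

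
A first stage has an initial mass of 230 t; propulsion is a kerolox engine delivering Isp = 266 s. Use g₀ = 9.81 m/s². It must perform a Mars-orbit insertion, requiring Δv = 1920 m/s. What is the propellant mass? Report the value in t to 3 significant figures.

v_e = Isp · g₀ = 266 × 9.81 = 2609.5 m/s.
m₀/m_f = exp(Δv / v_e) = exp(1920 / 2609.5) = exp(0.7358) = 2.0871.
m_f = 230 / 2.0871 = 110.201 t, so propellant = m₀ − m_f = 230 − 110.201 = 119.799 t.

propellant mass ≈ 120 t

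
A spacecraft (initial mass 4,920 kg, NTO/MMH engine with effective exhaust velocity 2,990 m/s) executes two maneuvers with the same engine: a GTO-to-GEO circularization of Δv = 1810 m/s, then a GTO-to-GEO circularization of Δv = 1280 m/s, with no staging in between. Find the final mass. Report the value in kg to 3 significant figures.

final mass ≈ 1750 kg

After the first burn: m = 4920 × exp(−1810/2990.0) = 4920 × 0.54588 = 2,685.73 kg.
After the second burn: m = 2,685.73 × exp(−1280/2990.0) = 2,685.73 × 0.65175 = 1,750.42 kg.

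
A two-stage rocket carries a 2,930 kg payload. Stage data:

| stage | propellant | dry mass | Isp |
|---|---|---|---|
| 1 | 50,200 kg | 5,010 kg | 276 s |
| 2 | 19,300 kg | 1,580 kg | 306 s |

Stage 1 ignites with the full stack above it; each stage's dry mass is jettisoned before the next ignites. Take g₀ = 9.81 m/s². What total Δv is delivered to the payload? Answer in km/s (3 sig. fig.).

Ignition mass of stage 1 = 50,200+5,010 + 19,300+1,580 + 2,930 = 79,020 kg.
Stage 1: m₀ = 79,020 kg, m_f = 79,020 − 50,200 = 28,820 kg; Δv = 276×9.81×ln(2.742) = 2707.6×1.0086 ≈ 2731 m/s.
Stage 2: m₀ = 23,810 kg, m_f = 23,810 − 19,300 = 4,510 kg; Δv = 306×9.81×ln(5.279) = 3001.9×1.6638 ≈ 4995 m/s.
Total Δv = 2731 + 4995 = 7726 m/s.

Δv ≈ 7.73 km/s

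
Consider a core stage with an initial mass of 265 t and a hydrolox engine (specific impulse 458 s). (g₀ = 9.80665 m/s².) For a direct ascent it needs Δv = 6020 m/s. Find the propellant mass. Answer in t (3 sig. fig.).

propellant mass ≈ 196 t

v_e = Isp · g₀ = 458 × 9.80665 = 4491.4 m/s.
From the ideal rocket equation, m₀/m_f = exp(Δv / v_e) = exp(6020 / 4491.4) = exp(1.3403) = 3.8203.
m_f = 265 / 3.8203 = 69.3663 t, so propellant = m₀ − m_f = 265 − 69.3663 = 195.6337 t.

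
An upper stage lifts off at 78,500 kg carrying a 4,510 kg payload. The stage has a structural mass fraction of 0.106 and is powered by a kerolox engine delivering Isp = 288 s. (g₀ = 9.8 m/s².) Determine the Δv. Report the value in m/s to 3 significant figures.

Δv ≈ 5220 m/s

Stage wet mass = m₀ − payload = 78,500 − 4,510 = 73,990 kg.
Stage dry mass = ε × stage wet mass = 0.106 × 73,990 = 7,842.94 kg.
Burnout mass m_f = stage dry + payload = 7,842.94 + 4,510 = 12,352.94 kg.
v_e = Isp · g₀ = 288 × 9.8 = 2822.4 m/s.
Δv = v_e · ln(78,500/12,352.94) = 2822.4 × ln(6.355) = 2822.4 × 1.8492 ≈ 5219 m/s.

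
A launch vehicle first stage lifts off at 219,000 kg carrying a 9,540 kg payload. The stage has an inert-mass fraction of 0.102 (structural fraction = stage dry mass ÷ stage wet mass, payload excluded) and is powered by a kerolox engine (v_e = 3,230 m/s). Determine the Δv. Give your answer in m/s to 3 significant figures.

Stage wet mass = m₀ − payload = 219,000 − 9,540 = 209,460 kg.
Stage dry mass = ε × stage wet mass = 0.102 × 209,460 = 21,364.9 kg.
Burnout mass m_f = stage dry + payload = 21,364.9 + 9,540 = 30,904.9 kg.
Rocket equation: Δv = v_e · ln(219,000/30,904.9) = 3230.0 × ln(7.086) = 3230.0 × 1.9582 ≈ 6325 m/s.

Δv ≈ 6320 m/s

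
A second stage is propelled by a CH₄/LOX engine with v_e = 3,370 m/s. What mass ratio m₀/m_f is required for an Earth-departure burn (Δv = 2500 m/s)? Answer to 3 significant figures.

By the Tsiolkovsky rocket equation, m₀/m_f = exp(Δv / v_e) = exp(2500 / 3370.0) = exp(0.7418) = 2.0998.

mass ratio ≈ 2.10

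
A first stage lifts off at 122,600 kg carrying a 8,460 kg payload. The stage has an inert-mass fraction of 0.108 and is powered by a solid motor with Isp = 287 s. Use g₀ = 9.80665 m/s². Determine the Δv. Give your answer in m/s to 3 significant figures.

Stage wet mass = m₀ − payload = 122,600 − 8,460 = 114,140 kg.
Stage dry mass = ε × stage wet mass = 0.108 × 114,140 = 12,327.1 kg.
Burnout mass m_f = stage dry + payload = 12,327.1 + 8,460 = 20,787.1 kg.
v_e = Isp · g₀ = 287 × 9.80665 = 2814.5 m/s.
Δv = v_e · ln(122,600/20,787.1) = 2814.5 × ln(5.898) = 2814.5 × 1.7746 ≈ 4995 m/s.

Δv ≈ 4990 m/s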